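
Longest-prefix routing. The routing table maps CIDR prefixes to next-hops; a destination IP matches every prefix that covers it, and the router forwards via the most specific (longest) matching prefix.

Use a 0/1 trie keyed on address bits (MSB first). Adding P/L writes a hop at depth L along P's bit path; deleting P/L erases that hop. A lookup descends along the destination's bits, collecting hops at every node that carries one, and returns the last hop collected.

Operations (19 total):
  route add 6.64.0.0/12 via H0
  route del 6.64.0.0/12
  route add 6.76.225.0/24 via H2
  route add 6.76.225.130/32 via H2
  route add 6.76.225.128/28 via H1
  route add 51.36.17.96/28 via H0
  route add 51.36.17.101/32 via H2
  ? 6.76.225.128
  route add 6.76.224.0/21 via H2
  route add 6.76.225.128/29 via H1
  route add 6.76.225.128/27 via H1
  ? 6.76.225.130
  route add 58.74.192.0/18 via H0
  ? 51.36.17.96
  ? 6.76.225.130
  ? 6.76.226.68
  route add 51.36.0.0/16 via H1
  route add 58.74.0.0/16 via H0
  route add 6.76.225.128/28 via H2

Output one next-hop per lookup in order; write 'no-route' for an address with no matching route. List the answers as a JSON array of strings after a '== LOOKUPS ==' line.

Process each operation:
  + 6.64.0.0/12 (H0) depth=12
  del 6.64.0.0/12 (clear depth 12)
  + 6.76.225.0/24 (H2) depth=24
  + 6.76.225.130/32 (H2) depth=32
  + 6.76.225.128/28 (H1) depth=28
  + 51.36.17.96/28 (H0) depth=28
  + 51.36.17.101/32 (H2) depth=32
  ? 6.76.225.128  path d0:-→d1:-→d2:-→d3:-→d4:-→d5:-→d6:-→d7:-→d8:-→d9:-→d10:-→d11:-→d12:-→d13:-→d14:-→d15:-→d16:-→d17:-→d18:-→d19:-→d20:-→d21:-→d22:-→d23:-→d24:H2→d25:-→d26:-→d27:-→d28:H1→d29:-→d30:-  best=H1
  + 6.76.224.0/21 (H2) depth=21
  + 6.76.225.128/29 (H1) depth=29
  + 6.76.225.128/27 (H1) depth=27
  ? 6.76.225.130  path d0:-→d1:-→d2:-→d3:-→d4:-→d5:-→d6:-→d7:-→d8:-→d9:-→d10:-→d11:-→d12:-→d13:-→d14:-→d15:-→d16:-→d17:-→d18:-→d19:-→d20:-→d21:H2→d22:-→d23:-→d24:H2→d25:-→d26:-→d27:H1→d28:H1→d29:H1→d30:-→d31:-→d32:H2  best=H2
  + 58.74.192.0/18 (H0) depth=18
  ? 51.36.17.96  path d0:-→d1:-→d2:-→d3:-→d4:-→d5:-→d6:-→d7:-→d8:-→d9:-→d10:-→d11:-→d12:-→d13:-→d14:-→d15:-→d16:-→d17:-→d18:-→d19:-→d20:-→d21:-→d22:-→d23:-→d24:-→d25:-→d26:-→d27:-→d28:H0→d29:-  best=H0
  ? 6.76.225.130  path d0:-→d1:-→d2:-→d3:-→d4:-→d5:-→d6:-→d7:-→d8:-→d9:-→d10:-→d11:-→d12:-→d13:-→d14:-→d15:-→d16:-→d17:-→d18:-→d19:-→d20:-→d21:H2→d22:-→d23:-→d24:H2→d25:-→d26:-→d27:H1→d28:H1→d29:H1→d30:-→d31:-→d32:H2  best=H2
  ? 6.76.226.68  path d0:-→d1:-→d2:-→d3:-→d4:-→d5:-→d6:-→d7:-→d8:-→d9:-→d10:-→d11:-→d12:-→d13:-→d14:-→d15:-→d16:-→d17:-→d18:-→d19:-→d20:-→d21:H2→d22:-  best=H2
  + 51.36.0.0/16 (H1) depth=16
  + 58.74.0.0/16 (H0) depth=16
  + 6.76.225.128/28 (H2) depth=28

== LOOKUPS ==
["H1","H2","H0","H2","H2"]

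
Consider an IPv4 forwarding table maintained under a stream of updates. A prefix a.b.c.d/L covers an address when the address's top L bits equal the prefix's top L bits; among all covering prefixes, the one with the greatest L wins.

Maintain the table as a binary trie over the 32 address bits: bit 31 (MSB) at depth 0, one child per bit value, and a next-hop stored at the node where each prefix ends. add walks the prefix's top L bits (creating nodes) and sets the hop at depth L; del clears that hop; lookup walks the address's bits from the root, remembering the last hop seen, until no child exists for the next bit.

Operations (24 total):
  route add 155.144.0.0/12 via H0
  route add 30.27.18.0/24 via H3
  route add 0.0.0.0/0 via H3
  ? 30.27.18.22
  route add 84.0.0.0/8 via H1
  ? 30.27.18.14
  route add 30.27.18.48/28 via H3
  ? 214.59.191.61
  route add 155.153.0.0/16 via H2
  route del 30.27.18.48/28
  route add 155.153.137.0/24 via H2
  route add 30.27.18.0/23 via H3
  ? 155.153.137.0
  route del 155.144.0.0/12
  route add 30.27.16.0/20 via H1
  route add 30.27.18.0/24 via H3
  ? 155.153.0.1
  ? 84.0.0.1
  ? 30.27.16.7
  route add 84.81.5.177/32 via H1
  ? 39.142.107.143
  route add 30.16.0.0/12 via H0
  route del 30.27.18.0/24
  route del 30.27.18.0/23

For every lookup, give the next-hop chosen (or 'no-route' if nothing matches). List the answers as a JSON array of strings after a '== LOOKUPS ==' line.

Trace:
  + 155.144.0.0/12 (H0) depth=12
  + 30.27.18.0/24 (H3) depth=24
  + 0.0.0.0/0 (H3) depth=0
  Q 30.27.18.22: descend 000111100001101100010010 ; hops seen [H3,H3] ; pick H3
  + 84.0.0.0/8 (H1) depth=8
  Q 30.27.18.14: descend 000111100001101100010010 ; hops seen [H3,H3] ; pick H3
  + 30.27.18.48/28 (H3) depth=28
  Q 214.59.191.61: descend 1 ; hops seen [H3] ; pick H3
  + 155.153.0.0/16 (H2) depth=16
  del 30.27.18.48/28 (clear depth 28)
  + 155.153.137.0/24 (H2) depth=24
  + 30.27.18.0/23 (H3) depth=23
  Q 155.153.137.0: descend 100110111001100110001001 ; hops seen [H3,H0,H2,H2] ; pick H2
  del 155.144.0.0/12 (clear depth 12)
  + 30.27.16.0/20 (H1) depth=20
  + 30.27.18.0/24 (H3) depth=24
  Q 155.153.0.1: descend 1001101110011001 ; hops seen [H3,H2] ; pick H2
  Q 84.0.0.1: descend 01010100 ; hops seen [H3,H1] ; pick H1
  Q 30.27.16.7: descend 0001111000011011000100 ; hops seen [H3,H1] ; pick H1
  + 84.81.5.177/32 (H1) depth=32
  Q 39.142.107.143: descend 00 ; hops seen [H3] ; pick H3
  + 30.16.0.0/12 (H0) depth=12
  del 30.27.18.0/24 (clear depth 24)
  del 30.27.18.0/23 (clear depth 23)

== LOOKUPS ==
["H3","H3","H3","H2","H2","H1","H1","H3"]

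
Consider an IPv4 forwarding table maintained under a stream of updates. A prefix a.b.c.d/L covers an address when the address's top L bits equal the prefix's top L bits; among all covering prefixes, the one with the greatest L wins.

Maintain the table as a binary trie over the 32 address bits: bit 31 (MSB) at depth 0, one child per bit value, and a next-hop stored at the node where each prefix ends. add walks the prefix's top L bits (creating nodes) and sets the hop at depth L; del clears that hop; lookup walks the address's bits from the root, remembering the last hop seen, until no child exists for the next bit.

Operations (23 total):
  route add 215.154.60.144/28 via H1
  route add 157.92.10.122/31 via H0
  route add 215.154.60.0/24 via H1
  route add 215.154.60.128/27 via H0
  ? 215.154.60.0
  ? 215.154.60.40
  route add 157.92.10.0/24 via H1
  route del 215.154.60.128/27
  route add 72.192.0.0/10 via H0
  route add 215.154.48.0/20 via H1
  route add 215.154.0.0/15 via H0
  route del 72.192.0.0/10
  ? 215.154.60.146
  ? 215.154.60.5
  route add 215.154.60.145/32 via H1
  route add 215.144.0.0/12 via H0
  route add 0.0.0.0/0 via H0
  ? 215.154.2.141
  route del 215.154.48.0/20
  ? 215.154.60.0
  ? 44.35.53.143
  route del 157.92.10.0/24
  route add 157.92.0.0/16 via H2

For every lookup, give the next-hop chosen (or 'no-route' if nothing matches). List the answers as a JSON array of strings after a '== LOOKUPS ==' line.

Trace:
  + 215.154.60.144/28 (H1) depth=28
  + 157.92.10.122/31 (H0) depth=31
  + 215.154.60.0/24 (H1) depth=24
  + 215.154.60.128/27 (H0) depth=27
  lookup 215.154.60.0: bits 110101111001101000111100 walk d0:-→d1:-→d2:-→d3:-→d4:-→d5:-→d6:-→d7:-→d8:-→d9:-→d10:-→d11:-→d12:-→d13:-→d14:-→d15:-→d16:-→d17:-→d18:-→d19:-→d20:-→d21:-→d22:-→d23:-→d24:H1 -> H1
  lookup 215.154.60.40: bits 110101111001101000111100 walk d0:-→d1:-→d2:-→d3:-→d4:-→d5:-→d6:-→d7:-→d8:-→d9:-→d10:-→d11:-→d12:-→d13:-→d14:-→d15:-→d16:-→d17:-→d18:-→d19:-→d20:-→d21:-→d22:-→d23:-→d24:H1 -> H1
  + 157.92.10.0/24 (H1) depth=24
  del 215.154.60.128/27 (clear depth 27)
  + 72.192.0.0/10 (H0) depth=10
  + 215.154.48.0/20 (H1) depth=20
  + 215.154.0.0/15 (H0) depth=15
  del 72.192.0.0/10 (clear depth 10)
  lookup 215.154.60.146: bits 1101011110011010001111001001 walk d0:-→d1:-→d2:-→d3:-→d4:-→d5:-→d6:-→d7:-→d8:-→d9:-→d10:-→d11:-→d12:-→d13:-→d14:-→d15:H0→d16:-→d17:-→d18:-→d19:-→d20:H1→d21:-→d22:-→d23:-→d24:H1→d25:-→d26:-→d27:-→d28:H1 -> H1
  lookup 215.154.60.5: bits 110101111001101000111100 walk d0:-→d1:-→d2:-→d3:-→d4:-→d5:-→d6:-→d7:-→d8:-→d9:-→d10:-→d11:-→d12:-→d13:-→d14:-→d15:H0→d16:-→d17:-→d18:-→d19:-→d20:H1→d21:-→d22:-→d23:-→d24:H1 -> H1
  + 215.154.60.145/32 (H1) depth=32
  + 215.144.0.0/12 (H0) depth=12
  + 0.0.0.0/0 (H0) depth=0
  lookup 215.154.2.141: bits 110101111001101000 walk d0:H0→d1:-→d2:-→d3:-→d4:-→d5:-→d6:-→d7:-→d8:-→d9:-→d10:-→d11:-→d12:H0→d13:-→d14:-→d15:H0→d16:-→d17:-→d18:- -> H0
  del 215.154.48.0/20 (clear depth 20)
  lookup 215.154.60.0: bits 110101111001101000111100 walk d0:H0→d1:-→d2:-→d3:-→d4:-→d5:-→d6:-→d7:-→d8:-→d9:-→d10:-→d11:-→d12:H0→d13:-→d14:-→d15:H0→d16:-→d17:-→d18:-→d19:-→d20:-→d21:-→d22:-→d23:-→d24:H1 -> H1
  lookup 44.35.53.143: bits 0 walk d0:H0→d1:- -> H0
  del 157.92.10.0/24 (clear depth 24)
  + 157.92.0.0/16 (H2) depth=16

== LOOKUPS ==
["H1","H1","H1","H1","H0","H1","H0"]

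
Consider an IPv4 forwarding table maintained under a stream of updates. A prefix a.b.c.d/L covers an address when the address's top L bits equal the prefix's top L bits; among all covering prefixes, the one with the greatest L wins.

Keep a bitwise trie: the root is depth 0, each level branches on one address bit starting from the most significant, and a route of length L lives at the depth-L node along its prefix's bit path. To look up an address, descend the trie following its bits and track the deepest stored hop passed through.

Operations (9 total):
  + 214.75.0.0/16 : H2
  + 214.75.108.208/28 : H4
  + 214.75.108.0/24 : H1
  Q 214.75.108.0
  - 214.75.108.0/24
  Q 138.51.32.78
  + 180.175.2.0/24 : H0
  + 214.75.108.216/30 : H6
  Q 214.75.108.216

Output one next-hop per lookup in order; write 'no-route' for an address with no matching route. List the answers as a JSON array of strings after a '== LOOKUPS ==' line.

Apply in order:
  add 214.75.0.0/16 -> H2 at depth 16
  add 214.75.108.208/28 -> H4 at depth 28
  add 214.75.108.0/24 -> H1 at depth 24
  lookup 214.75.108.0: bits 110101100100101101101100 walk d0:-→d1:-→d2:-→d3:-→d4:-→d5:-→d6:-→d7:-→d8:-→d9:-→d10:-→d11:-→d12:-→d13:-→d14:-→d15:-→d16:H2→d17:-→d18:-→d19:-→d20:-→d21:-→d22:-→d23:-→d24:H1 -> H1
  - 214.75.108.0/24 clear@24
  lookup 138.51.32.78: bits 1 walk d0:-→d1:- -> no-route
  add 180.175.2.0/24 -> H0 at depth 24
  add 214.75.108.216/30 -> H6 at depth 30
  lookup 214.75.108.216: bits 110101100100101101101100110110 walk d0:-→d1:-→d2:-→d3:-→d4:-→d5:-→d6:-→d7:-→d8:-→d9:-→d10:-→d11:-→d12:-→d13:-→d14:-→d15:-→d16:H2→d17:-→d18:-→d19:-→d20:-→d21:-→d22:-→d23:-→d24:-→d25:-→d26:-→d27:-→d28:H4→d29:-→d30:H6 -> H6

== LOOKUPS ==
["H1","no-route","H6"]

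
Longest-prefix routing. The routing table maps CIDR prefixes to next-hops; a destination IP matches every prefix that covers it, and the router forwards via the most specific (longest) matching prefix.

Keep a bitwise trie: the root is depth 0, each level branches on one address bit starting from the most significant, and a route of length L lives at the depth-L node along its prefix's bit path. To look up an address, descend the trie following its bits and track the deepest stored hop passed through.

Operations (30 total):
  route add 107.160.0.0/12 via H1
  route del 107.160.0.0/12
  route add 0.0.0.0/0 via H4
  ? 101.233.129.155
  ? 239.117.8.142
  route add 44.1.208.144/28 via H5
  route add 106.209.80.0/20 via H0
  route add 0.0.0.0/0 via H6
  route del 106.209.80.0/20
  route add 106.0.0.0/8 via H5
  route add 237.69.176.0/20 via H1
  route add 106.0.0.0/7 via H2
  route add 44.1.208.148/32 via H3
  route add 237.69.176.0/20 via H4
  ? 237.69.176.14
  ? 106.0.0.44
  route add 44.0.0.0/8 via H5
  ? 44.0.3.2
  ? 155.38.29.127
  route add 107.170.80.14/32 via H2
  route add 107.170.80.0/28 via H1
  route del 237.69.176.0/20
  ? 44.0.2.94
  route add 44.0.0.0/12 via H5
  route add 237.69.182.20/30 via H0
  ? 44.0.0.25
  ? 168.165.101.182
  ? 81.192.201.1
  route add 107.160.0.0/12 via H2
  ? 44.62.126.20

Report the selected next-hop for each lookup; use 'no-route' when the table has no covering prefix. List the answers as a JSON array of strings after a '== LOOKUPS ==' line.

Trace:
  add 107.160.0.0/12 -> H1 at depth 12
  - 107.160.0.0/12 clear@12
  add 0.0.0.0/0 -> H4 at depth 0
  ? 101.233.129.155  path d0:H4→d1:-→d2:-→d3:-→d4:-  best=H4
  ? 239.117.8.142  path d0:H4  best=H4
  add 44.1.208.144/28 -> H5 at depth 28
  add 106.209.80.0/20 -> H0 at depth 20
  add 0.0.0.0/0 -> H6 at depth 0
  - 106.209.80.0/20 clear@20
  add 106.0.0.0/8 -> H5 at depth 8
  add 237.69.176.0/20 -> H1 at depth 20
  add 106.0.0.0/7 -> H2 at depth 7
  add 44.1.208.148/32 -> H3 at depth 32
  add 237.69.176.0/20 -> H4 at depth 20
  ? 237.69.176.14  path d0:H6→d1:-→d2:-→d3:-→d4:-→d5:-→d6:-→d7:-→d8:-→d9:-→d10:-→d11:-→d12:-→d13:-→d14:-→d15:-→d16:-→d17:-→d18:-→d19:-→d20:H4  best=H4
  ? 106.0.0.44  path d0:H6→d1:-→d2:-→d3:-→d4:-→d5:-→d6:-→d7:H2→d8:H5  best=H5
  add 44.0.0.0/8 -> H5 at depth 8
  ? 44.0.3.2  path d0:H6→d1:-→d2:-→d3:-→d4:-→d5:-→d6:-→d7:-→d8:H5→d9:-→d10:-→d11:-→d12:-→d13:-→d14:-→d15:-  best=H5
  ? 155.38.29.127  path d0:H6→d1:-  best=H6
  add 107.170.80.14/32 -> H2 at depth 32
  add 107.170.80.0/28 -> H1 at depth 28
  - 237.69.176.0/20 clear@20
  ? 44.0.2.94  path d0:H6→d1:-→d2:-→d3:-→d4:-→d5:-→d6:-→d7:-→d8:H5→d9:-→d10:-→d11:-→d12:-→d13:-→d14:-→d15:-  best=H5
  add 44.0.0.0/12 -> H5 at depth 12
  add 237.69.182.20/30 -> H0 at depth 30
  ? 44.0.0.25  path d0:H6→d1:-→d2:-→d3:-→d4:-→d5:-→d6:-→d7:-→d8:H5→d9:-→d10:-→d11:-→d12:H5→d13:-→d14:-→d15:-  best=H5
  ? 168.165.101.182  path d0:H6→d1:-  best=H6
  ? 81.192.201.1  path d0:H6→d1:-→d2:-  best=H6
  add 107.160.0.0/12 -> H2 at depth 12
  ? 44.62.126.20  path d0:H6→d1:-→d2:-→d3:-→d4:-→d5:-→d6:-→d7:-→d8:H5→d9:-→d10:-  best=H5

== LOOKUPS ==
["H4","H4","H4","H5","H5","H6","H5","H5","H6","H6","H5"]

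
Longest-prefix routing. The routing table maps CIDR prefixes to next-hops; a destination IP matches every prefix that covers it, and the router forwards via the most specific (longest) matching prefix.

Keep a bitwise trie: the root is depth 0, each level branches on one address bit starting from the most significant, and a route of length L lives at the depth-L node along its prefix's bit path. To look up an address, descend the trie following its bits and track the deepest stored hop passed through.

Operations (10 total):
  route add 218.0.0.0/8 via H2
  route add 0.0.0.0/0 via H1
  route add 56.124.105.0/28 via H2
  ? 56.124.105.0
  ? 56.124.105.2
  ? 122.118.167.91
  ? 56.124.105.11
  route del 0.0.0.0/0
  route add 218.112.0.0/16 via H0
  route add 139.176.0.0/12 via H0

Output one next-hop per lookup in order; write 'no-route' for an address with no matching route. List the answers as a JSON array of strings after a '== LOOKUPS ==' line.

Process each operation:
  add 218.0.0.0/8 -> H2 at depth 8
  add 0.0.0.0/0 -> H1 at depth 0
  add 56.124.105.0/28 -> H2 at depth 28
  lookup 56.124.105.0: bits 0011100001111100011010010000 walk d0:H1→d1:-→d2:-→d3:-→d4:-→d5:-→d6:-→d7:-→d8:-→d9:-→d10:-→d11:-→d12:-→d13:-→d14:-→d15:-→d16:-→d17:-→d18:-→d19:-→d20:-→d21:-→d22:-→d23:-→d24:-→d25:-→d26:-→d27:-→d28:H2 -> H2
  lookup 56.124.105.2: bits 0011100001111100011010010000 walk d0:H1→d1:-→d2:-→d3:-→d4:-→d5:-→d6:-→d7:-→d8:-→d9:-→d10:-→d11:-→d12:-→d13:-→d14:-→d15:-→d16:-→d17:-→d18:-→d19:-→d20:-→d21:-→d22:-→d23:-→d24:-→d25:-→d26:-→d27:-→d28:H2 -> H2
  lookup 122.118.167.91: bits 0 walk d0:H1→d1:- -> H1
  lookup 56.124.105.11: bits 0011100001111100011010010000 walk d0:H1→d1:-→d2:-→d3:-→d4:-→d5:-→d6:-→d7:-→d8:-→d9:-→d10:-→d11:-→d12:-→d13:-→d14:-→d15:-→d16:-→d17:-→d18:-→d19:-→d20:-→d21:-→d22:-→d23:-→d24:-→d25:-→d26:-→d27:-→d28:H2 -> H2
  - 0.0.0.0/0 clear@0
  add 218.112.0.0/16 -> H0 at depth 16
  add 139.176.0.0/12 -> H0 at depth 12

== LOOKUPS ==
["H2","H2","H1","H2"]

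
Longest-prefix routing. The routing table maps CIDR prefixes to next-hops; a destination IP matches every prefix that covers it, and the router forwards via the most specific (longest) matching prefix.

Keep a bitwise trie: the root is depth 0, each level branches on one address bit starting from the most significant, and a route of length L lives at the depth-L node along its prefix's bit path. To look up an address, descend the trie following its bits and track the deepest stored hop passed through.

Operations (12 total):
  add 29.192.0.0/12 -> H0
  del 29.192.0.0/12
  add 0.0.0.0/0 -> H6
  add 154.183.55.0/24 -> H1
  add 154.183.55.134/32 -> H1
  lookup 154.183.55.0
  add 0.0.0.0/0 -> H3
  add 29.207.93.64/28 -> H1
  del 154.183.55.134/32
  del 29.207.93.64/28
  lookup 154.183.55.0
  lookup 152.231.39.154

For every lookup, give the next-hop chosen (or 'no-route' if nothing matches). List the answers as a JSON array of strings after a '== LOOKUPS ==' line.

Trace:
  + 29.192.0.0/12 (H0) depth=12
  - 29.192.0.0/12 clear@12
  + 0.0.0.0/0 (H6) depth=0
  + 154.183.55.0/24 (H1) depth=24
  + 154.183.55.134/32 (H1) depth=32
  lookup 154.183.55.0: bits 100110101011011100110111 walk d0:H6→d1:-→d2:-→d3:-→d4:-→d5:-→d6:-→d7:-→d8:-→d9:-→d10:-→d11:-→d12:-→d13:-→d14:-→d15:-→d16:-→d17:-→d18:-→d19:-→d20:-→d21:-→d22:-→d23:-→d24:H1 -> H1
  + 0.0.0.0/0 (H3) depth=0
  + 29.207.93.64/28 (H1) depth=28
  - 154.183.55.134/32 clear@32
  - 29.207.93.64/28 clear@28
  lookup 154.183.55.0: bits 100110101011011100110111 walk d0:H3→d1:-→d2:-→d3:-→d4:-→d5:-→d6:-→d7:-→d8:-→d9:-→d10:-→d11:-→d12:-→d13:-→d14:-→d15:-→d16:-→d17:-→d18:-→d19:-→d20:-→d21:-→d22:-→d23:-→d24:H1 -> H1
  lookup 152.231.39.154: bits 100110 walk d0:H3→d1:-→d2:-→d3:-→d4:-→d5:-→d6:- -> H3

== LOOKUPS ==
["H1","H1","H3"]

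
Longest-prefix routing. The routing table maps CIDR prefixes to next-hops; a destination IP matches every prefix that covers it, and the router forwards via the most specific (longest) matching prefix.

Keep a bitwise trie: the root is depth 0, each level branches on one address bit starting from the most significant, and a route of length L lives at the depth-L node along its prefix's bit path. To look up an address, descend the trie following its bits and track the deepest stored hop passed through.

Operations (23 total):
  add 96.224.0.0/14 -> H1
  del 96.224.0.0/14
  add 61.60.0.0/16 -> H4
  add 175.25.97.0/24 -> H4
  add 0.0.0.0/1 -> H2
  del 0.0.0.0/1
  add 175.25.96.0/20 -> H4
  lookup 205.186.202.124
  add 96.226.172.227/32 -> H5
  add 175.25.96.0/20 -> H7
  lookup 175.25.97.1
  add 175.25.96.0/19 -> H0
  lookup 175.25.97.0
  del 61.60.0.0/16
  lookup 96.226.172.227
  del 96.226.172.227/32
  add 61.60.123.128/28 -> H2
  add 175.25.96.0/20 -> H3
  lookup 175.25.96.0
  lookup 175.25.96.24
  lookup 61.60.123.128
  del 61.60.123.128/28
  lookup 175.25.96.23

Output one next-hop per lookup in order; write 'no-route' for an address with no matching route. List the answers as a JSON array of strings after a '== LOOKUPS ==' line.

Apply in order:
  add 96.224.0.0/14 -> H1 at depth 14
  - 96.224.0.0/14 clear@14
  add 61.60.0.0/16 -> H4 at depth 16
  add 175.25.97.0/24 -> H4 at depth 24
  add 0.0.0.0/1 -> H2 at depth 1
  - 0.0.0.0/1 clear@1
  add 175.25.96.0/20 -> H4 at depth 20
  Q 205.186.202.124: descend 1 ; hops seen [∅] ; pick no-route
  add 96.226.172.227/32 -> H5 at depth 32
  add 175.25.96.0/20 -> H7 at depth 20
  Q 175.25.97.1: descend 101011110001100101100001 ; hops seen [H7,H4] ; pick H4
  add 175.25.96.0/19 -> H0 at depth 19
  Q 175.25.97.0: descend 101011110001100101100001 ; hops seen [H0,H7,H4] ; pick H4
  - 61.60.0.0/16 clear@16
  Q 96.226.172.227: descend 01100000111000101010110011100011 ; hops seen [H5] ; pick H5
  - 96.226.172.227/32 clear@32
  add 61.60.123.128/28 -> H2 at depth 28
  add 175.25.96.0/20 -> H3 at depth 20
  Q 175.25.96.0: descend 10101111000110010110000 ; hops seen [H0,H3] ; pick H3
  Q 175.25.96.24: descend 10101111000110010110000 ; hops seen [H0,H3] ; pick H3
  Q 61.60.123.128: descend 0011110100111100011110111000 ; hops seen [H2] ; pick H2
  - 61.60.123.128/28 clear@28
  Q 175.25.96.23: descend 10101111000110010110000 ; hops seen [H0,H3] ; pick H3

== LOOKUPS ==
["no-route","H4","H4","H5","H3","H3","H2","H3"]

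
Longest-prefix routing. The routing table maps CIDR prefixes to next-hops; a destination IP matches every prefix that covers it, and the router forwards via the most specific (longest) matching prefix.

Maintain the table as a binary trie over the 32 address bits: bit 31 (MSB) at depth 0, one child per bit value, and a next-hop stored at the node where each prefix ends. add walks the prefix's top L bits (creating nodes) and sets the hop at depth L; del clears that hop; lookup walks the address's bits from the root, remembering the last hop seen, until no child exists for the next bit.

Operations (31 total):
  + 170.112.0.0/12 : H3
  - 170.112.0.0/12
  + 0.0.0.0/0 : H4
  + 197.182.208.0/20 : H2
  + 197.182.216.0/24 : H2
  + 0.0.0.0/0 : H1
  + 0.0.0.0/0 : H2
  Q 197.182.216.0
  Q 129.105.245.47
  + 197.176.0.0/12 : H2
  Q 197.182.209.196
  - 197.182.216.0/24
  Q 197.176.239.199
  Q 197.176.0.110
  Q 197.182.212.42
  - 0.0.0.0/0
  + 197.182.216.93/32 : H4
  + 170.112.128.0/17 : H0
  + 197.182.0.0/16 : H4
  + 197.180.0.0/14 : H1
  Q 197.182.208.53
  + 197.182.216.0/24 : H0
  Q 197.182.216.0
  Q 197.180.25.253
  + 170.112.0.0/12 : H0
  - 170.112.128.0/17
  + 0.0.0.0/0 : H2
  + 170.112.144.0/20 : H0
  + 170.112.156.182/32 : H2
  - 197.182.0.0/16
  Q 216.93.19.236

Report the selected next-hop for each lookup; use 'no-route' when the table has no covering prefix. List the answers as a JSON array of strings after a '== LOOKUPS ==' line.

Apply in order:
  + 170.112.0.0/12 (H3) depth=12
  - 170.112.0.0/12 clear@12
  + 0.0.0.0/0 (H4) depth=0
  + 197.182.208.0/20 (H2) depth=20
  + 197.182.216.0/24 (H2) depth=24
  + 0.0.0.0/0 (H1) depth=0
  + 0.0.0.0/0 (H2) depth=0
  ? 197.182.216.0  path d0:H2→d1:-→d2:-→d3:-→d4:-→d5:-→d6:-→d7:-→d8:-→d9:-→d10:-→d11:-→d12:-→d13:-→d14:-→d15:-→d16:-→d17:-→d18:-→d19:-→d20:H2→d21:-→d22:-→d23:-→d24:H2  best=H2
  ? 129.105.245.47  path d0:H2→d1:-→d2:-  best=H2
  + 197.176.0.0/12 (H2) depth=12
  ? 197.182.209.196  path d0:H2→d1:-→d2:-→d3:-→d4:-→d5:-→d6:-→d7:-→d8:-→d9:-→d10:-→d11:-→d12:H2→d13:-→d14:-→d15:-→d16:-→d17:-→d18:-→d19:-→d20:H2  best=H2
  - 197.182.216.0/24 clear@24
  ? 197.176.239.199  path d0:H2→d1:-→d2:-→d3:-→d4:-→d5:-→d6:-→d7:-→d8:-→d9:-→d10:-→d11:-→d12:H2→d13:-  best=H2
  ? 197.176.0.110  path d0:H2→d1:-→d2:-→d3:-→d4:-→d5:-→d6:-→d7:-→d8:-→d9:-→d10:-→d11:-→d12:H2→d13:-  best=H2
  ? 197.182.212.42  path d0:H2→d1:-→d2:-→d3:-→d4:-→d5:-→d6:-→d7:-→d8:-→d9:-→d10:-→d11:-→d12:H2→d13:-→d14:-→d15:-→d16:-→d17:-→d18:-→d19:-→d20:H2  best=H2
  - 0.0.0.0/0 clear@0
  + 197.182.216.93/32 (H4) depth=32
  + 170.112.128.0/17 (H0) depth=17
  + 197.182.0.0/16 (H4) depth=16
  + 197.180.0.0/14 (H1) depth=14
  ? 197.182.208.53  path d0:-→d1:-→d2:-→d3:-→d4:-→d5:-→d6:-→d7:-→d8:-→d9:-→d10:-→d11:-→d12:H2→d13:-→d14:H1→d15:-→d16:H4→d17:-→d18:-→d19:-→d20:H2  best=H2
  + 197.182.216.0/24 (H0) depth=24
  ? 197.182.216.0  path d0:-→d1:-→d2:-→d3:-→d4:-→d5:-→d6:-→d7:-→d8:-→d9:-→d10:-→d11:-→d12:H2→d13:-→d14:H1→d15:-→d16:H4→d17:-→d18:-→d19:-→d20:H2→d21:-→d22:-→d23:-→d24:H0→d25:-  best=H0
  ? 197.180.25.253  path d0:-→d1:-→d2:-→d3:-→d4:-→d5:-→d6:-→d7:-→d8:-→d9:-→d10:-→d11:-→d12:H2→d13:-→d14:H1  best=H1
  + 170.112.0.0/12 (H0) depth=12
  - 170.112.128.0/17 clear@17
  + 0.0.0.0/0 (H2) depth=0
  + 170.112.144.0/20 (H0) depth=20
  + 170.112.156.182/32 (H2) depth=32
  - 197.182.0.0/16 clear@16
  ? 216.93.19.236  path d0:H2→d1:-→d2:-→d3:-  best=H2

== LOOKUPS ==
["H2","H2","H2","H2","H2","H2","H2","H0","H1","H2"]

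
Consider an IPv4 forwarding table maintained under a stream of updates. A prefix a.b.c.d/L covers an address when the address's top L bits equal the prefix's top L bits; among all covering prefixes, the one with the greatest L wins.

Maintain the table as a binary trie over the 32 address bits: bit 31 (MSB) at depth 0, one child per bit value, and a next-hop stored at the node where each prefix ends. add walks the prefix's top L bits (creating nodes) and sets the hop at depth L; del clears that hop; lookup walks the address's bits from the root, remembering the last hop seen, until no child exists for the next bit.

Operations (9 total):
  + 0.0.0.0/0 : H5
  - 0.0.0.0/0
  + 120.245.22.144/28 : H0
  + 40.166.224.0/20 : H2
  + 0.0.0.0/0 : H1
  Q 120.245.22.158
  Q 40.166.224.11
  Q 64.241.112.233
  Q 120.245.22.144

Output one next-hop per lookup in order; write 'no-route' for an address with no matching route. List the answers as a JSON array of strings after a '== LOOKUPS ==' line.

Trace:
  + 0.0.0.0/0 (H5) depth=0
  - 0.0.0.0/0 clear@0
  + 120.245.22.144/28 (H0) depth=28
  + 40.166.224.0/20 (H2) depth=20
  + 0.0.0.0/0 (H1) depth=0
  Q 120.245.22.158: descend 0111100011110101000101101001 ; hops seen [H1,H0] ; pick H0
  Q 40.166.224.11: descend 00101000101001101110 ; hops seen [H1,H2] ; pick H2
  Q 64.241.112.233: descend 01 ; hops seen [H1] ; pick H1
  Q 120.245.22.144: descend 0111100011110101000101101001 ; hops seen [H1,H0] ; pick H0

== LOOKUPS ==
["H0","H2","H1","H0"]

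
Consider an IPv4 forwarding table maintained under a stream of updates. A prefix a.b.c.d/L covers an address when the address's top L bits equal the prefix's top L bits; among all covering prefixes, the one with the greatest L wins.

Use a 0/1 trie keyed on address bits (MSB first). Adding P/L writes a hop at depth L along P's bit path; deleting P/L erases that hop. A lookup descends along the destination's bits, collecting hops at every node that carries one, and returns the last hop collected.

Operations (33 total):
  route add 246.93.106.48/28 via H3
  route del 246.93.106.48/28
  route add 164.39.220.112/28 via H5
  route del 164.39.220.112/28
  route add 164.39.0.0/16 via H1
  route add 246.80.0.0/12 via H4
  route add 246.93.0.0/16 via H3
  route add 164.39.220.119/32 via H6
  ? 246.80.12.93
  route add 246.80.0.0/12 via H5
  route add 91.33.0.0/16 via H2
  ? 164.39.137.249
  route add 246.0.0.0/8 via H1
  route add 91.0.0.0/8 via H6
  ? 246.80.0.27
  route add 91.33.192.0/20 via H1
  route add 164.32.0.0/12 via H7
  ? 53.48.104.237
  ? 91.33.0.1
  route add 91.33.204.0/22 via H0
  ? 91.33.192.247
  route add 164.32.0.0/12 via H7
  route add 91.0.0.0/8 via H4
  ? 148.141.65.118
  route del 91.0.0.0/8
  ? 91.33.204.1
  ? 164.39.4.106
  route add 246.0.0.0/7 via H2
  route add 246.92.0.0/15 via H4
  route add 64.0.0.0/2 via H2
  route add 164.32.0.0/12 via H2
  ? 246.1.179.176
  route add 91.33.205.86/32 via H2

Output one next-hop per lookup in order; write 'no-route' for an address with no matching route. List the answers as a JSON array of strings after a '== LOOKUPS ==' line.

Trace:
  add 246.93.106.48/28 -> H3 at depth 28
  del 246.93.106.48/28 (clear depth 28)
  add 164.39.220.112/28 -> H5 at depth 28
  del 164.39.220.112/28 (clear depth 28)
  add 164.39.0.0/16 -> H1 at depth 16
  add 246.80.0.0/12 -> H4 at depth 12
  add 246.93.0.0/16 -> H3 at depth 16
  add 164.39.220.119/32 -> H6 at depth 32
  lookup 246.80.12.93: bits 111101100101 walk d0:-→d1:-→d2:-→d3:-→d4:-→d5:-→d6:-→d7:-→d8:-→d9:-→d10:-→d11:-→d12:H4 -> H4
  add 246.80.0.0/12 -> H5 at depth 12
  add 91.33.0.0/16 -> H2 at depth 16
  lookup 164.39.137.249: bits 10100100001001111 walk d0:-→d1:-→d2:-→d3:-→d4:-→d5:-→d6:-→d7:-→d8:-→d9:-→d10:-→d11:-→d12:-→d13:-→d14:-→d15:-→d16:H1→d17:- -> H1
  add 246.0.0.0/8 -> H1 at depth 8
  add 91.0.0.0/8 -> H6 at depth 8
  lookup 246.80.0.27: bits 111101100101 walk d0:-→d1:-→d2:-→d3:-→d4:-→d5:-→d6:-→d7:-→d8:H1→d9:-→d10:-→d11:-→d12:H5 -> H5
  add 91.33.192.0/20 -> H1 at depth 20
  add 164.32.0.0/12 -> H7 at depth 12
  lookup 53.48.104.237: bits 0 walk d0:-→d1:- -> no-route
  lookup 91.33.0.1: bits 0101101100100001 walk d0:-→d1:-→d2:-→d3:-→d4:-→d5:-→d6:-→d7:-→d8:H6→d9:-→d10:-→d11:-→d12:-→d13:-→d14:-→d15:-→d16:H2 -> H2
  add 91.33.204.0/22 -> H0 at depth 22
  lookup 91.33.192.247: bits 01011011001000011100 walk d0:-→d1:-→d2:-→d3:-→d4:-→d5:-→d6:-→d7:-→d8:H6→d9:-→d10:-→d11:-→d12:-→d13:-→d14:-→d15:-→d16:H2→d17:-→d18:-→d19:-→d20:H1 -> H1
  add 164.32.0.0/12 -> H7 at depth 12
  add 91.0.0.0/8 -> H4 at depth 8
  lookup 148.141.65.118: bits 10 walk d0:-→d1:-→d2:- -> no-route
  del 91.0.0.0/8 (clear depth 8)
  lookup 91.33.204.1: bits 0101101100100001110011 walk d0:-→d1:-→d2:-→d3:-→d4:-→d5:-→d6:-→d7:-→d8:-→d9:-→d10:-→d11:-→d12:-→d13:-→d14:-→d15:-→d16:H2→d17:-→d18:-→d19:-→d20:H1→d21:-→d22:H0 -> H0
  lookup 164.39.4.106: bits 1010010000100111 walk d0:-→d1:-→d2:-→d3:-→d4:-→d5:-→d6:-→d7:-→d8:-→d9:-→d10:-→d11:-→d12:H7→d13:-→d14:-→d15:-→d16:H1 -> H1
  add 246.0.0.0/7 -> H2 at depth 7
  add 246.92.0.0/15 -> H4 at depth 15
  add 64.0.0.0/2 -> H2 at depth 2
  add 164.32.0.0/12 -> H2 at depth 12
  lookup 246.1.179.176: bits 111101100 walk d0:-→d1:-→d2:-→d3:-→d4:-→d5:-→d6:-→d7:H2→d8:H1→d9:- -> H1
  add 91.33.205.86/32 -> H2 at depth 32

== LOOKUPS ==
["H4","H1","H5","no-route","H2","H1","no-route","H0","H1","H1"]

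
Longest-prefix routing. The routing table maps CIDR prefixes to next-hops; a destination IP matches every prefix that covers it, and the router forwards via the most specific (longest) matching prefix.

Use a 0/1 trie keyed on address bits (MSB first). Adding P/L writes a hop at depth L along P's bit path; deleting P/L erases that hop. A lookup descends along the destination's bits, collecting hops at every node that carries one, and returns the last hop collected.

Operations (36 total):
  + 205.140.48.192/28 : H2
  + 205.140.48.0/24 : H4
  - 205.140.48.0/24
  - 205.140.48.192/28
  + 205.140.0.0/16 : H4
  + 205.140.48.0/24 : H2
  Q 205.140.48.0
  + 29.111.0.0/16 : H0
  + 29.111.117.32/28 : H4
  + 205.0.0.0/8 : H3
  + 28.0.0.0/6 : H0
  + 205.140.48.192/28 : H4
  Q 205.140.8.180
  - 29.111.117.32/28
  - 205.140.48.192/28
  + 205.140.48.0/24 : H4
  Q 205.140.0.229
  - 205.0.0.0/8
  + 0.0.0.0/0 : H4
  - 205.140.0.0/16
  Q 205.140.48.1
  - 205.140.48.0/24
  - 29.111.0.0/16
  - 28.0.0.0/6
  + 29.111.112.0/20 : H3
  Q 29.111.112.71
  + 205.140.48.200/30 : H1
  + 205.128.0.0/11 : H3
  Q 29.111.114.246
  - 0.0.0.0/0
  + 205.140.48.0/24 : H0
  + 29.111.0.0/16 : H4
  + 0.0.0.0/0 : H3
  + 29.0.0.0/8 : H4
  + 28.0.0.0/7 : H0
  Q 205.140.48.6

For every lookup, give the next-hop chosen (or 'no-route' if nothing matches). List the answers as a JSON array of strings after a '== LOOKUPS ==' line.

Apply in order:
  + 205.140.48.192/28 (H2) depth=28
  + 205.140.48.0/24 (H4) depth=24
  del 205.140.48.0/24 (clear depth 24)
  del 205.140.48.192/28 (clear depth 28)
  + 205.140.0.0/16 (H4) depth=16
  + 205.140.48.0/24 (H2) depth=24
  ? 205.140.48.0  path d0:-→d1:-→d2:-→d3:-→d4:-→d5:-→d6:-→d7:-→d8:-→d9:-→d10:-→d11:-→d12:-→d13:-→d14:-→d15:-→d16:H4→d17:-→d18:-→d19:-→d20:-→d21:-→d22:-→d23:-→d24:H2  best=H2
  + 29.111.0.0/16 (H0) depth=16
  + 29.111.117.32/28 (H4) depth=28
  + 205.0.0.0/8 (H3) depth=8
  + 28.0.0.0/6 (H0) depth=6
  + 205.140.48.192/28 (H4) depth=28
  ? 205.140.8.180  path d0:-→d1:-→d2:-→d3:-→d4:-→d5:-→d6:-→d7:-→d8:H3→d9:-→d10:-→d11:-→d12:-→d13:-→d14:-→d15:-→d16:H4→d17:-→d18:-  best=H4
  del 29.111.117.32/28 (clear depth 28)
  del 205.140.48.192/28 (clear depth 28)
  + 205.140.48.0/24 (H4) depth=24
  ? 205.140.0.229  path d0:-→d1:-→d2:-→d3:-→d4:-→d5:-→d6:-→d7:-→d8:H3→d9:-→d10:-→d11:-→d12:-→d13:-→d14:-→d15:-→d16:H4→d17:-→d18:-  best=H4
  del 205.0.0.0/8 (clear depth 8)
  + 0.0.0.0/0 (H4) depth=0
  del 205.140.0.0/16 (clear depth 16)
  ? 205.140.48.1  path d0:H4→d1:-→d2:-→d3:-→d4:-→d5:-→d6:-→d7:-→d8:-→d9:-→d10:-→d11:-→d12:-→d13:-→d14:-→d15:-→d16:-→d17:-→d18:-→d19:-→d20:-→d21:-→d22:-→d23:-→d24:H4  best=H4
  del 205.140.48.0/24 (clear depth 24)
  del 29.111.0.0/16 (clear depth 16)
  del 28.0.0.0/6 (clear depth 6)
  + 29.111.112.0/20 (H3) depth=20
  ? 29.111.112.71  path d0:H4→d1:-→d2:-→d3:-→d4:-→d5:-→d6:-→d7:-→d8:-→d9:-→d10:-→d11:-→d12:-→d13:-→d14:-→d15:-→d16:-→d17:-→d18:-→d19:-→d20:H3→d21:-  best=H3
  + 205.140.48.200/30 (H1) depth=30
  + 205.128.0.0/11 (H3) depth=11
  ? 29.111.114.246  path d0:H4→d1:-→d2:-→d3:-→d4:-→d5:-→d6:-→d7:-→d8:-→d9:-→d10:-→d11:-→d12:-→d13:-→d14:-→d15:-→d16:-→d17:-→d18:-→d19:-→d20:H3→d21:-  best=H3
  del 0.0.0.0/0 (clear depth 0)
  + 205.140.48.0/24 (H0) depth=24
  + 29.111.0.0/16 (H4) depth=16
  + 0.0.0.0/0 (H3) depth=0
  + 29.0.0.0/8 (H4) depth=8
  + 28.0.0.0/7 (H0) depth=7
  ? 205.140.48.6  path d0:H3→d1:-→d2:-→d3:-→d4:-→d5:-→d6:-→d7:-→d8:-→d9:-→d10:-→d11:H3→d12:-→d13:-→d14:-→d15:-→d16:-→d17:-→d18:-→d19:-→d20:-→d21:-→d22:-→d23:-→d24:H0  best=H0

== LOOKUPS ==
["H2","H4","H4","H4","H3","H3","H0"]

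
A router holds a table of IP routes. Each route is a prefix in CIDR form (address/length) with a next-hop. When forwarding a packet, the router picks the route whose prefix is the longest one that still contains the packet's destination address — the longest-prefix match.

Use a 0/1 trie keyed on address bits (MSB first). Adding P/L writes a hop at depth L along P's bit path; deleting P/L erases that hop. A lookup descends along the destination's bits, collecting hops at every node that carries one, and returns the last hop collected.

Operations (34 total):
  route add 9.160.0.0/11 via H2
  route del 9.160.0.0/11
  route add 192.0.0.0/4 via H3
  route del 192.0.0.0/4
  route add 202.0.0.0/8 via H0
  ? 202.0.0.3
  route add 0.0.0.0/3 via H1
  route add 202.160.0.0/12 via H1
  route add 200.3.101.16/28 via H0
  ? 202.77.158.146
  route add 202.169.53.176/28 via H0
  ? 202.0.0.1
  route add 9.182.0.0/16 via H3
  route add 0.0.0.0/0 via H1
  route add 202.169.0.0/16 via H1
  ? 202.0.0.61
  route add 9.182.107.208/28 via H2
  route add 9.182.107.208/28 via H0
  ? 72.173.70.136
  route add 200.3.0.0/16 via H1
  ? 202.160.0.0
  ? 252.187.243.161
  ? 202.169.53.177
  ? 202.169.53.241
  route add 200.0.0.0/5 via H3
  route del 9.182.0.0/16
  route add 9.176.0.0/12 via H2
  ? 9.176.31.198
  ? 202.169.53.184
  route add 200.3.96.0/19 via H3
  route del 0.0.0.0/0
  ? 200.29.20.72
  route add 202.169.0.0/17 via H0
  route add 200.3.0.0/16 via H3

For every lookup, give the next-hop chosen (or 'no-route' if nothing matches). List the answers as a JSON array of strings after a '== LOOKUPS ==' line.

Process each operation:
  add 9.160.0.0/11 -> H2 at depth 11
  del 9.160.0.0/11 (clear depth 11)
  add 192.0.0.0/4 -> H3 at depth 4
  del 192.0.0.0/4 (clear depth 4)
  add 202.0.0.0/8 -> H0 at depth 8
  Q 202.0.0.3: descend 11001010 ; hops seen [H0] ; pick H0
  add 0.0.0.0/3 -> H1 at depth 3
  add 202.160.0.0/12 -> H1 at depth 12
  add 200.3.101.16/28 -> H0 at depth 28
  Q 202.77.158.146: descend 11001010 ; hops seen [H0] ; pick H0
  add 202.169.53.176/28 -> H0 at depth 28
  Q 202.0.0.1: descend 11001010 ; hops seen [H0] ; pick H0
  add 9.182.0.0/16 -> H3 at depth 16
  add 0.0.0.0/0 -> H1 at depth 0
  add 202.169.0.0/16 -> H1 at depth 16
  Q 202.0.0.61: descend 11001010 ; hops seen [H1,H0] ; pick H0
  add 9.182.107.208/28 -> H2 at depth 28
  add 9.182.107.208/28 -> H0 at depth 28
  Q 72.173.70.136: descend 0 ; hops seen [H1] ; pick H1
  add 200.3.0.0/16 -> H1 at depth 16
  Q 202.160.0.0: descend 110010101010 ; hops seen [H1,H0,H1] ; pick H1
  Q 252.187.243.161: descend 11 ; hops seen [H1] ; pick H1
  Q 202.169.53.177: descend 1100101010101001001101011011 ; hops seen [H1,H0,H1,H1,H0] ; pick H0
  Q 202.169.53.241: descend 1100101010101001001101011 ; hops seen [H1,H0,H1,H1] ; pick H1
  add 200.0.0.0/5 -> H3 at depth 5
  del 9.182.0.0/16 (clear depth 16)
  add 9.176.0.0/12 -> H2 at depth 12
  Q 9.176.31.198: descend 0000100110110 ; hops seen [H1,H1,H2] ; pick H2
  Q 202.169.53.184: descend 1100101010101001001101011011 ; hops seen [H1,H3,H0,H1,H1,H0] ; pick H0
  add 200.3.96.0/19 -> H3 at depth 19
  del 0.0.0.0/0 (clear depth 0)
  Q 200.29.20.72: descend 11001000000 ; hops seen [H3] ; pick H3
  add 202.169.0.0/17 -> H0 at depth 17
  add 200.3.0.0/16 -> H3 at depth 16

== LOOKUPS ==
["H0","H0","H0","H0","H1","H1","H1","H0","H1","H2","H0","H3"]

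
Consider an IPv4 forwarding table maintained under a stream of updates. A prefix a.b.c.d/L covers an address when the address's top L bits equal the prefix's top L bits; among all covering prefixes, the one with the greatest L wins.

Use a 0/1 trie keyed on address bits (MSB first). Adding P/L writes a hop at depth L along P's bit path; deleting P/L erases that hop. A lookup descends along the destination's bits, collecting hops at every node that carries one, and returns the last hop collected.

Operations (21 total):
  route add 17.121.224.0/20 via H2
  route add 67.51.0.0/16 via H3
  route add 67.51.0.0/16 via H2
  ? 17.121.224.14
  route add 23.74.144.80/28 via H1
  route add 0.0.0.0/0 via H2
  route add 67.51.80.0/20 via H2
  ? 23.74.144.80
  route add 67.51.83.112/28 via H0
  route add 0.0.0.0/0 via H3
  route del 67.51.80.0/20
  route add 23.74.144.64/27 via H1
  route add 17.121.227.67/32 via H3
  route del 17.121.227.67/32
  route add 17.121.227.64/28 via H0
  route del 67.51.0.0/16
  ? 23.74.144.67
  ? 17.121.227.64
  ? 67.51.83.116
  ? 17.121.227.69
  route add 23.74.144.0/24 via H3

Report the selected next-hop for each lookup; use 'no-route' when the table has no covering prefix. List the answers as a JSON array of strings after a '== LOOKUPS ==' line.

Trace:
  + 17.121.224.0/20 (H2) depth=20
  + 67.51.0.0/16 (H3) depth=16
  + 67.51.0.0/16 (H2) depth=16
  Q 17.121.224.14: descend 00010001011110011110 ; hops seen [H2] ; pick H2
  + 23.74.144.80/28 (H1) depth=28
  + 0.0.0.0/0 (H2) depth=0
  + 67.51.80.0/20 (H2) depth=20
  Q 23.74.144.80: descend 0001011101001010100100000101 ; hops seen [H2,H1] ; pick H1
  + 67.51.83.112/28 (H0) depth=28
  + 0.0.0.0/0 (H3) depth=0
  del 67.51.80.0/20 (clear depth 20)
  + 23.74.144.64/27 (H1) depth=27
  + 17.121.227.67/32 (H3) depth=32
  del 17.121.227.67/32 (clear depth 32)
  + 17.121.227.64/28 (H0) depth=28
  del 67.51.0.0/16 (clear depth 16)
  Q 23.74.144.67: descend 000101110100101010010000010 ; hops seen [H3,H1] ; pick H1
  Q 17.121.227.64: descend 000100010111100111100011010000 ; hops seen [H3,H2,H0] ; pick H0
  Q 67.51.83.116: descend 0100001100110011010100110111 ; hops seen [H3,H0] ; pick H0
  Q 17.121.227.69: descend 00010001011110011110001101000 ; hops seen [H3,H2,H0] ; pick H0
  + 23.74.144.0/24 (H3) depth=24

== LOOKUPS ==
["H2","H1","H1","H0","H0","H0"]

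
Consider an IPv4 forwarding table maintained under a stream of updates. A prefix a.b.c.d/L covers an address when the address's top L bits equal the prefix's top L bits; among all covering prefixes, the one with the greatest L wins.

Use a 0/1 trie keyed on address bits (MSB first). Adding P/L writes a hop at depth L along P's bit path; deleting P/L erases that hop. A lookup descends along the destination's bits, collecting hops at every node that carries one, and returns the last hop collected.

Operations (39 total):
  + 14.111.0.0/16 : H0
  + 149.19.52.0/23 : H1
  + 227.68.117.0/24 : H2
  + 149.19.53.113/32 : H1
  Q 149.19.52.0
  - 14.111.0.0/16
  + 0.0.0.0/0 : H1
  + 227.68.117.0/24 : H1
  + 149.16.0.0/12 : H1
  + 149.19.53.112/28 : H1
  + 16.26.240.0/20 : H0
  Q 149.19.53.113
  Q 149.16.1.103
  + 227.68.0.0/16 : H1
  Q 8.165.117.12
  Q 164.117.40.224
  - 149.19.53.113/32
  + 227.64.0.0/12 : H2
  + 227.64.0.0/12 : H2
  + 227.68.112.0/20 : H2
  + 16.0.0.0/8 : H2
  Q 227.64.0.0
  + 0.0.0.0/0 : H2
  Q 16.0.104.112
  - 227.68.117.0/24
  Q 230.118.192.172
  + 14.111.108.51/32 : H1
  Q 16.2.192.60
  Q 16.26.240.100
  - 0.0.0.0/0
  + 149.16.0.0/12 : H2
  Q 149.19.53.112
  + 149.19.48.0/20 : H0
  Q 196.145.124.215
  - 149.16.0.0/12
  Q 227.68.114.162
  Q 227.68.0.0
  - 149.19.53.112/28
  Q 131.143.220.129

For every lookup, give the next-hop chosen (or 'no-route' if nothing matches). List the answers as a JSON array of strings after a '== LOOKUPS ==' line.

Trace:
  add 14.111.0.0/16 -> H0 at depth 16
  add 149.19.52.0/23 -> H1 at depth 23
  add 227.68.117.0/24 -> H2 at depth 24
  add 149.19.53.113/32 -> H1 at depth 32
  Q 149.19.52.0: descend 10010101000100110011010 ; hops seen [H1] ; pick H1
  - 14.111.0.0/16 clear@16
  add 0.0.0.0/0 -> H1 at depth 0
  add 227.68.117.0/24 -> H1 at depth 24
  add 149.16.0.0/12 -> H1 at depth 12
  add 149.19.53.112/28 -> H1 at depth 28
  add 16.26.240.0/20 -> H0 at depth 20
  Q 149.19.53.113: descend 10010101000100110011010101110001 ; hops seen [H1,H1,H1,H1,H1] ; pick H1
  Q 149.16.1.103: descend 10010101000100 ; hops seen [H1,H1] ; pick H1
  add 227.68.0.0/16 -> H1 at depth 16
  Q 8.165.117.12: descend 00001 ; hops seen [H1] ; pick H1
  Q 164.117.40.224: descend 10 ; hops seen [H1] ; pick H1
  - 149.19.53.113/32 clear@32
  add 227.64.0.0/12 -> H2 at depth 12
  add 227.64.0.0/12 -> H2 at depth 12
  add 227.68.112.0/20 -> H2 at depth 20
  add 16.0.0.0/8 -> H2 at depth 8
  Q 227.64.0.0: descend 1110001101000 ; hops seen [H1,H2] ; pick H2
  add 0.0.0.0/0 -> H2 at depth 0
  Q 16.0.104.112: descend 00010000000 ; hops seen [H2,H2] ; pick H2
  - 227.68.117.0/24 clear@24
  Q 230.118.192.172: descend 11100 ; hops seen [H2] ; pick H2
  add 14.111.108.51/32 -> H1 at depth 32
  Q 16.2.192.60: descend 00010000000 ; hops seen [H2,H2] ; pick H2
  Q 16.26.240.100: descend 00010000000110101111 ; hops seen [H2,H2,H0] ; pick H0
  - 0.0.0.0/0 clear@0
  add 149.16.0.0/12 -> H2 at depth 12
  Q 149.19.53.112: descend 1001010100010011001101010111000 ; hops seen [H2,H1,H1] ; pick H1
  add 149.19.48.0/20 -> H0 at depth 20
  Q 196.145.124.215: descend 11 ; hops seen [∅] ; pick no-route
  - 149.16.0.0/12 clear@12
  Q 227.68.114.162: descend 111000110100010001110 ; hops seen [H2,H1,H2] ; pick H2
  Q 227.68.0.0: descend 11100011010001000 ; hops seen [H2,H1] ; pick H1
  - 149.19.53.112/28 clear@28
  Q 131.143.220.129: descend 100 ; hops seen [∅] ; pick no-route

== LOOKUPS ==
["H1","H1","H1","H1","H1","H2","H2","H2","H2","H0","H1","no-route","H2","H1","no-route"]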